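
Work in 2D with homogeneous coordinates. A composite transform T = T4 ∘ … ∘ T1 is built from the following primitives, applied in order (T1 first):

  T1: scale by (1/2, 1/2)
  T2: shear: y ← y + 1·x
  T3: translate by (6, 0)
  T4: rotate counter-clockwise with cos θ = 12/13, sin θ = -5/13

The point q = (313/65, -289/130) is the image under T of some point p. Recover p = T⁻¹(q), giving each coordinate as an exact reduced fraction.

T1 = [1/2 0 0; 0 1/2 0; 0 0 1]
T2·T1 = [1/2 0 0; 1/2 1/2 0; 0 0 1]
T3·…·T1 = [1/2 0 6; 1/2 1/2 0; 0 0 1]
T4·…·T1 = [17/26 5/26 72/13; 7/26 6/13 -30/13; 0 0 1]
det M = 1/4; M⁻¹ = [24/13 -10/13 -12; -14/13 34/13 12; 0 0 1]
M⁻¹ · (313/65, -289/130)ᵀ = (-7/5, 1)ᵀ

p = (-7/5, 1)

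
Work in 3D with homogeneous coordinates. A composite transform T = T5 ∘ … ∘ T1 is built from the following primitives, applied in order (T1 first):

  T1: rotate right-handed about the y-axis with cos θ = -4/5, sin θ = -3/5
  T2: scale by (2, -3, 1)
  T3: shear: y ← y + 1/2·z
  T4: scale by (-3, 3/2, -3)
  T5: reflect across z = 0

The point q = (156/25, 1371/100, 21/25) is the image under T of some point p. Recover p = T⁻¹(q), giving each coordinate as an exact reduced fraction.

p = (1, -3, 2/5)

T1 = [-4/5 0 -3/5 0; 0 1 0 0; 3/5 0 -4/5 0; 0 0 0 1]
T2·T1 = [-8/5 0 -6/5 0; 0 -3 0 0; 3/5 0 -4/5 0; 0 0 0 1]
T3·…·T1 = [-8/5 0 -6/5 0; 3/10 -3 -2/5 0; 3/5 0 -4/5 0; 0 0 0 1]
T4·…·T1 = [24/5 0 18/5 0; 9/20 -9/2 -3/5 0; -9/5 0 12/5 0; 0 0 0 1]
T5·…·T1 = [24/5 0 18/5 0; 9/20 -9/2 -3/5 0; 9/5 0 -12/5 0; 0 0 0 1]
det M = 81; M⁻¹ = [2/15 0 1/5 0; 0 -2/9 1/18 0; 1/10 0 -4/15 0; 0 0 0 1]
M⁻¹ · (156/25, 1371/100, 21/25)ᵀ = (1, -3, 2/5)ᵀ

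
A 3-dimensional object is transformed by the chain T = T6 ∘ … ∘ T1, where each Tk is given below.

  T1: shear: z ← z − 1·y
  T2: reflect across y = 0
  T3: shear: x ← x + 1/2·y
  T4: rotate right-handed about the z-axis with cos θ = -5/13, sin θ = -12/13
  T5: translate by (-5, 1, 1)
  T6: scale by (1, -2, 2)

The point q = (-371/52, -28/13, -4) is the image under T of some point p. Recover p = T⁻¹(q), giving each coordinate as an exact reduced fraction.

T1 = [1 0 0 0; 0 1 0 0; 0 -1 1 0; 0 0 0 1]
T2·T1 = [1 0 0 0; 0 -1 0 0; 0 -1 1 0; 0 0 0 1]
T3·…·T1 = [1 -1/2 0 0; 0 -1 0 0; 0 -1 1 0; 0 0 0 1]
T4·…·T1 = [-5/13 -19/26 0 0; -12/13 11/13 0 0; 0 -1 1 0; 0 0 0 1]
T5·…·T1 = [-5/13 -19/26 0 -5; -12/13 11/13 0 1; 0 -1 1 1; 0 0 0 1]
T6·…·T1 = [-5/13 -19/26 0 -5; 24/13 -22/13 0 -2; 0 -2 2 2; 0 0 0 1]
det M = 4; M⁻¹ = [-11/13 19/52 0 -7/2; -12/13 -5/26 0 -5; -12/13 -5/26 1/2 -6; 0 0 0 1]
M⁻¹ · (-371/52, -28/13, -4)ᵀ = (7/4, 2, -1)ᵀ

p = (7/4, 2, -1)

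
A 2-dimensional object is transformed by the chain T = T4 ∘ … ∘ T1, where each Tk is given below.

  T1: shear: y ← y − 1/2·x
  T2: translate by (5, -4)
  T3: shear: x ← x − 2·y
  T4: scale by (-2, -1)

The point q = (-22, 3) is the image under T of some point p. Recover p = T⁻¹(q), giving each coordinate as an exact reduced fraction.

T1 = [1 0 0; -1/2 1 0; 0 0 1]
T2·T1 = [1 0 5; -1/2 1 -4; 0 0 1]
T3·…·T1 = [2 -2 13; -1/2 1 -4; 0 0 1]
T4·…·T1 = [-4 4 -26; 1/2 -1 4; 0 0 1]
det M = 2; M⁻¹ = [-1/2 -2 -5; -1/4 -2 3/2; 0 0 1]
M⁻¹ · (-22, 3)ᵀ = (0, 1)ᵀ

p = (0, 1)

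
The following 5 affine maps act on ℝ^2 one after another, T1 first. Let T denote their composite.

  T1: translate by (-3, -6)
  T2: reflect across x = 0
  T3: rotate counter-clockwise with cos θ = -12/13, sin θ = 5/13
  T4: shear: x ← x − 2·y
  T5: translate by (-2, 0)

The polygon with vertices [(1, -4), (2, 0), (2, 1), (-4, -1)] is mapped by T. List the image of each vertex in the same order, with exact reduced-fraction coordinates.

image vertices: (-20, 10), (-162/13, 77/13), (-11, 5), (-313/13, 119/13)

T1 translate by (-3, -6): (1, -4) → (-2, -10); (2, 0) → (-1, -6); (2, 1) → (-1, -5); (-4, -1) → (-7, -7)
T2 reflect across x = 0: (-2, -10) → (2, -10); (-1, -6) → (1, -6); (-1, -5) → (1, -5); (-7, -7) → (7, -7)
T3 rotate counter-clockwise with cos θ = -12/13, sin θ = 5/13: (2, -10) → (2, 10); (1, -6) → (18/13, 77/13); (1, -5) → (1, 5); (7, -7) → (-49/13, 119/13)
T4 shear: x ← x − 2·y: (2, 10) → (-18, 10); (18/13, 77/13) → (-136/13, 77/13); (1, 5) → (-9, 5); (-49/13, 119/13) → (-287/13, 119/13)
T5 translate by (-2, 0): (-18, 10) → (-20, 10); (-136/13, 77/13) → (-162/13, 77/13); (-9, 5) → (-11, 5); (-287/13, 119/13) → (-313/13, 119/13)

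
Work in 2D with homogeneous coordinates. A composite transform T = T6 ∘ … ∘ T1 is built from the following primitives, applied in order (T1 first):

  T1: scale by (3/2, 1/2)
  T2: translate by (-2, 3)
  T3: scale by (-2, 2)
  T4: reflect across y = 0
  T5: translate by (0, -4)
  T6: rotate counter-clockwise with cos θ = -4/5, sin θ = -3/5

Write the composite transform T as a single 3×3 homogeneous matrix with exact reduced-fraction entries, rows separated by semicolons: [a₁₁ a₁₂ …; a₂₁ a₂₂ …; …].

T = [12/5 -3/5 -46/5; 9/5 4/5 28/5; 0 0 1]

T1 = [3/2 0 0; 0 1/2 0; 0 0 1]
T2·T1 = [3/2 0 -2; 0 1/2 3; 0 0 1]
T3·…·T1 = [-3 0 4; 0 1 6; 0 0 1]
T4·…·T1 = [-3 0 4; 0 -1 -6; 0 0 1]
T5·…·T1 = [-3 0 4; 0 -1 -10; 0 0 1]
T6·…·T1 = [12/5 -3/5 -46/5; 9/5 4/5 28/5; 0 0 1]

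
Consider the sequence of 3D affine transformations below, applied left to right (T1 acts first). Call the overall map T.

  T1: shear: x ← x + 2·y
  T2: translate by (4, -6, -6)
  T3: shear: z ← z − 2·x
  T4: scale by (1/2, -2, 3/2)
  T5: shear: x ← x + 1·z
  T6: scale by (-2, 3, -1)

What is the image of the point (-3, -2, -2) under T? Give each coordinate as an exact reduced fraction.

T1 shear: x ← x + 2·y: (-3, -2, -2) → (-7, -2, -2)
T2 translate by (4, -6, -6): (-7, -2, -2) → (-3, -8, -8)
T3 shear: z ← z − 2·x: (-3, -8, -8) → (-3, -8, -2)
T4 scale by (1/2, -2, 3/2): (-3, -8, -2) → (-3/2, 16, -3)
T5 shear: x ← x + 1·z: (-3/2, 16, -3) → (-9/2, 16, -3)
T6 scale by (-2, 3, -1): (-9/2, 16, -3) → (9, 48, 3)

T(p) = (9, 48, 3)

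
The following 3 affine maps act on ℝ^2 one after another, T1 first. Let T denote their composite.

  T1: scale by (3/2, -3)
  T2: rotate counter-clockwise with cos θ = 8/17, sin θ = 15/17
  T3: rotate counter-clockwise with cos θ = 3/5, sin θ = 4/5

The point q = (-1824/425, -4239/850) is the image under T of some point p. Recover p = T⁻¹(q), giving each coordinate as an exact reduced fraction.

T1 = [3/2 0 0; 0 -3 0; 0 0 1]
T2·T1 = [12/17 45/17 0; 45/34 -24/17 0; 0 0 1]
T3·…·T1 = [-54/85 231/85 0; 231/170 108/85 0; 0 0 1]
det M = -9/2; M⁻¹ = [-24/85 154/255 0; 77/255 12/85 0; 0 0 1]
M⁻¹ · (-1824/425, -4239/850)ᵀ = (-9/5, -2)ᵀ

p = (-9/5, -2)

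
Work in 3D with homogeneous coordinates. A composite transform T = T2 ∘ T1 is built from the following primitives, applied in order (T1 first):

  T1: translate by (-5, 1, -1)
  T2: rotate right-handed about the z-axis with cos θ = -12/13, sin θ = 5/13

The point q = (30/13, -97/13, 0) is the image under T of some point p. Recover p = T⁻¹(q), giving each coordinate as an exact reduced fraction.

p = (0, 5, 1)

T1 = [1 0 0 -5; 0 1 0 1; 0 0 1 -1; 0 0 0 1]
T2·T1 = [-12/13 -5/13 0 55/13; 5/13 -12/13 0 -37/13; 0 0 1 -1; 0 0 0 1]
det M = 1; M⁻¹ = [-12/13 5/13 0 5; -5/13 -12/13 0 -1; 0 0 1 1; 0 0 0 1]
M⁻¹ · (30/13, -97/13, 0)ᵀ = (0, 5, 1)ᵀ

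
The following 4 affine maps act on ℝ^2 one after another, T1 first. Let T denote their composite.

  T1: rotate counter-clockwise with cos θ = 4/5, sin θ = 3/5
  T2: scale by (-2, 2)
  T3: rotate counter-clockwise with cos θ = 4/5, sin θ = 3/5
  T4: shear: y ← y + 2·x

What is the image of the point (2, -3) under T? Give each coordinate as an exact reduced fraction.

T(p) = (-4, -14)

T1 rotate counter-clockwise with cos θ = 4/5, sin θ = 3/5: (2, -3) → (17/5, -6/5)
T2 scale by (-2, 2): (17/5, -6/5) → (-34/5, -12/5)
T3 rotate counter-clockwise with cos θ = 4/5, sin θ = 3/5: (-34/5, -12/5) → (-4, -6)
T4 shear: y ← y + 2·x: (-4, -6) → (-4, -14)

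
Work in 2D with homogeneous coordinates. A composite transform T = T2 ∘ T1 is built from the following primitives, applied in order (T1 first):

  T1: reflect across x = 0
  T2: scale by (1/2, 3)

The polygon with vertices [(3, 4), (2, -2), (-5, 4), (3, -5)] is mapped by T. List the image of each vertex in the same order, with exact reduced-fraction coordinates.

T1 reflect across x = 0: (3, 4) → (-3, 4); (2, -2) → (-2, -2); (-5, 4) → (5, 4); (3, -5) → (-3, -5)
T2 scale by (1/2, 3): (-3, 4) → (-3/2, 12); (-2, -2) → (-1, -6); (5, 4) → (5/2, 12); (-3, -5) → (-3/2, -15)

image vertices: (-3/2, 12), (-1, -6), (5/2, 12), (-3/2, -15)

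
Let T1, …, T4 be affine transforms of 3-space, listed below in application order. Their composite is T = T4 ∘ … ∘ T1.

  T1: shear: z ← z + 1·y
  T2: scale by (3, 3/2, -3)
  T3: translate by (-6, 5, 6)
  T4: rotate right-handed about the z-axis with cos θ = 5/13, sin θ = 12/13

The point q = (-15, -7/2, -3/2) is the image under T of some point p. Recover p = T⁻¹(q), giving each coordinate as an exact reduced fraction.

T1 = [1 0 0 0; 0 1 0 0; 0 1 1 0; 0 0 0 1]
T2·T1 = [3 0 0 0; 0 3/2 0 0; 0 -3 -3 0; 0 0 0 1]
T3·…·T1 = [3 0 0 -6; 0 3/2 0 5; 0 -3 -3 6; 0 0 0 1]
T4·…·T1 = [15/13 -18/13 0 -90/13; 36/13 15/26 0 -47/13; 0 -3 -3 6; 0 0 0 1]
det M = -27/2; M⁻¹ = [5/39 4/13 0 2; -8/13 10/39 0 -10/3; 8/13 -10/39 -1/3 16/3; 0 0 0 1]
M⁻¹ · (-15, -7/2, -3/2)ᵀ = (-1, 5, -5/2)ᵀ

p = (-1, 5, -5/2)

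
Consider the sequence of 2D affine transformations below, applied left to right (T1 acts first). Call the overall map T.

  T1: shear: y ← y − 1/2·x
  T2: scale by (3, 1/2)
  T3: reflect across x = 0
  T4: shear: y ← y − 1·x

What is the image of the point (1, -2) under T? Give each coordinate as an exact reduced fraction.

T(p) = (-3, 7/4)

T1 shear: y ← y − 1/2·x: (1, -2) → (1, -5/2)
T2 scale by (3, 1/2): (1, -5/2) → (3, -5/4)
T3 reflect across x = 0: (3, -5/4) → (-3, -5/4)
T4 shear: y ← y − 1·x: (-3, -5/4) → (-3, 7/4)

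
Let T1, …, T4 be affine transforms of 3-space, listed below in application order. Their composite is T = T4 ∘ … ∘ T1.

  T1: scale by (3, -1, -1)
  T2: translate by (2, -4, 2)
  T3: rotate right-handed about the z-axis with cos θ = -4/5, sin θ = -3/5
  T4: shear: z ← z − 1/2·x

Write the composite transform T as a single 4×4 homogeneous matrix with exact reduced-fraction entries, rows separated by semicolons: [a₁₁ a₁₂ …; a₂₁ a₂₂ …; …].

T1 = [3 0 0 0; 0 -1 0 0; 0 0 -1 0; 0 0 0 1]
T2·T1 = [3 0 0 2; 0 -1 0 -4; 0 0 -1 2; 0 0 0 1]
T3·…·T1 = [-12/5 -3/5 0 -4; -9/5 4/5 0 2; 0 0 -1 2; 0 0 0 1]
T4·…·T1 = [-12/5 -3/5 0 -4; -9/5 4/5 0 2; 6/5 3/10 -1 4; 0 0 0 1]

T = [-12/5 -3/5 0 -4; -9/5 4/5 0 2; 6/5 3/10 -1 4; 0 0 0 1]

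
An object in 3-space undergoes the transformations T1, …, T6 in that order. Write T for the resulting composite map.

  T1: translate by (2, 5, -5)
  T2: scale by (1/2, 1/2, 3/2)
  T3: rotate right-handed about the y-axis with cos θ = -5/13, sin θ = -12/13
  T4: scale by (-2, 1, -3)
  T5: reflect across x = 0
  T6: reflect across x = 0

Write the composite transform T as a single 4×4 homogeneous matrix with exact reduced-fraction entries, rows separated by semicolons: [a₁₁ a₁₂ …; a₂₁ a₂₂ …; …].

T = [5/13 0 36/13 -170/13; 0 1/2 0 5/2; -18/13 0 45/26 -297/26; 0 0 0 1]

T1 = [1 0 0 2; 0 1 0 5; 0 0 1 -5; 0 0 0 1]
T2·T1 = [1/2 0 0 1; 0 1/2 0 5/2; 0 0 3/2 -15/2; 0 0 0 1]
T3·…·T1 = [-5/26 0 -18/13 85/13; 0 1/2 0 5/2; 6/13 0 -15/26 99/26; 0 0 0 1]
T4·…·T1 = [5/13 0 36/13 -170/13; 0 1/2 0 5/2; -18/13 0 45/26 -297/26; 0 0 0 1]
T5·…·T1 = [-5/13 0 -36/13 170/13; 0 1/2 0 5/2; -18/13 0 45/26 -297/26; 0 0 0 1]
T6·…·T1 = [5/13 0 36/13 -170/13; 0 1/2 0 5/2; -18/13 0 45/26 -297/26; 0 0 0 1]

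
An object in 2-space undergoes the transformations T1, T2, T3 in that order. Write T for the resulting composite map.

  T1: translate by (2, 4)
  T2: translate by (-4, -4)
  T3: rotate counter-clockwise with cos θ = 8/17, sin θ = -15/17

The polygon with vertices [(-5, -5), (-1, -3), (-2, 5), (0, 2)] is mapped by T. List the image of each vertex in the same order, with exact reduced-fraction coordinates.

T1 translate by (2, 4): (-5, -5) → (-3, -1); (-1, -3) → (1, 1); (-2, 5) → (0, 9); (0, 2) → (2, 6)
T2 translate by (-4, -4): (-3, -1) → (-7, -5); (1, 1) → (-3, -3); (0, 9) → (-4, 5); (2, 6) → (-2, 2)
T3 rotate counter-clockwise with cos θ = 8/17, sin θ = -15/17: (-7, -5) → (-131/17, 65/17); (-3, -3) → (-69/17, 21/17); (-4, 5) → (43/17, 100/17); (-2, 2) → (14/17, 46/17)

image vertices: (-131/17, 65/17), (-69/17, 21/17), (43/17, 100/17), (14/17, 46/17)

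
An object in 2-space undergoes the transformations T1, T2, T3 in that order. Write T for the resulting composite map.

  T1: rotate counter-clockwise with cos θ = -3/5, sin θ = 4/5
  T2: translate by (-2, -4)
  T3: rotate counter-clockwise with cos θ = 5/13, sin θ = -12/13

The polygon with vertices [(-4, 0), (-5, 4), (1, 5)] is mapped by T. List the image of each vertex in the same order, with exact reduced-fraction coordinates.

image vertices: (-422/65, -204/65), (-679/65, -128/65), (-537/65, 241/65)

T1 rotate counter-clockwise with cos θ = -3/5, sin θ = 4/5: (-4, 0) → (12/5, -16/5); (-5, 4) → (-1/5, -32/5); (1, 5) → (-23/5, -11/5)
T2 translate by (-2, -4): (12/5, -16/5) → (2/5, -36/5); (-1/5, -32/5) → (-11/5, -52/5); (-23/5, -11/5) → (-33/5, -31/5)
T3 rotate counter-clockwise with cos θ = 5/13, sin θ = -12/13: (2/5, -36/5) → (-422/65, -204/65); (-11/5, -52/5) → (-679/65, -128/65); (-33/5, -31/5) → (-537/65, 241/65)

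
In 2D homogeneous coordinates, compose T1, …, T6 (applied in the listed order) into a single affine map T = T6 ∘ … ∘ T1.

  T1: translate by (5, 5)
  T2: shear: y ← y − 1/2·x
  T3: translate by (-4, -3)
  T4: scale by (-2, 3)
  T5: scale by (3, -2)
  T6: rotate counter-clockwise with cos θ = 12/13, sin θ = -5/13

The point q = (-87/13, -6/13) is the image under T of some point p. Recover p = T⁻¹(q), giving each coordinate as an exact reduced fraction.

T1 = [1 0 5; 0 1 5; 0 0 1]
T2·T1 = [1 0 5; -1/2 1 5/2; 0 0 1]
T3·…·T1 = [1 0 1; -1/2 1 -1/2; 0 0 1]
T4·…·T1 = [-2 0 -2; -3/2 3 -3/2; 0 0 1]
T5·…·T1 = [-6 0 -6; 3 -6 3; 0 0 1]
T6·…·T1 = [-57/13 -30/13 -57/13; 66/13 -72/13 66/13; 0 0 1]
det M = 36; M⁻¹ = [-2/13 5/78 -1; -11/78 -19/156 0; 0 0 1]
M⁻¹ · (-87/13, -6/13)ᵀ = (0, 1)ᵀ

p = (0, 1)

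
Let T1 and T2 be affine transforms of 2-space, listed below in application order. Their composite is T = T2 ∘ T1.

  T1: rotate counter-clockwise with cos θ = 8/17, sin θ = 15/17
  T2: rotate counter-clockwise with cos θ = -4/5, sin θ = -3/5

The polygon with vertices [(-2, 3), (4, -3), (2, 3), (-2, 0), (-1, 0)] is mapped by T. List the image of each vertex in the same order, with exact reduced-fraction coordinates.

image vertices: (226/85, 207/85), (-40/17, -75/17), (278/85, -129/85), (-26/85, 168/85), (-13/85, 84/85)

T1 rotate counter-clockwise with cos θ = 8/17, sin θ = 15/17: (-2, 3) → (-61/17, -6/17); (4, -3) → (77/17, 36/17); (2, 3) → (-29/17, 54/17); (-2, 0) → (-16/17, -30/17); (-1, 0) → (-8/17, -15/17)
T2 rotate counter-clockwise with cos θ = -4/5, sin θ = -3/5: (-61/17, -6/17) → (226/85, 207/85); (77/17, 36/17) → (-40/17, -75/17); (-29/17, 54/17) → (278/85, -129/85); (-16/17, -30/17) → (-26/85, 168/85); (-8/17, -15/17) → (-13/85, 84/85)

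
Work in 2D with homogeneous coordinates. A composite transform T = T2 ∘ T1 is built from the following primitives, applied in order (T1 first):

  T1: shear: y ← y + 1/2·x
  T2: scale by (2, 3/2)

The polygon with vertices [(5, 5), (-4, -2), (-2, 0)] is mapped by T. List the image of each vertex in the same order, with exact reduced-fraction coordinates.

T1 shear: y ← y + 1/2·x: (5, 5) → (5, 15/2); (-4, -2) → (-4, -4); (-2, 0) → (-2, -1)
T2 scale by (2, 3/2): (5, 15/2) → (10, 45/4); (-4, -4) → (-8, -6); (-2, -1) → (-4, -3/2)

image vertices: (10, 45/4), (-8, -6), (-4, -3/2)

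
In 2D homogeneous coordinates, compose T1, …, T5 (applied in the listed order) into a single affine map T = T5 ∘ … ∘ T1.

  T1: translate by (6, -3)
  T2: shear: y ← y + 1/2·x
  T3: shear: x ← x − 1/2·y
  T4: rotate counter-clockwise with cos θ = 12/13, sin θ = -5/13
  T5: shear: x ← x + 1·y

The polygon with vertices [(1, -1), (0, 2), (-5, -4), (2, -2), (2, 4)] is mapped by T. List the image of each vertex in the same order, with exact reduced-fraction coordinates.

T1 translate by (6, -3): (1, -1) → (7, -4); (0, 2) → (6, -1); (-5, -4) → (1, -7); (2, -2) → (8, -5); (2, 4) → (8, 1)
T2 shear: y ← y + 1/2·x: (7, -4) → (7, -1/2); (6, -1) → (6, 2); (1, -7) → (1, -13/2); (8, -5) → (8, -1); (8, 1) → (8, 5)
T3 shear: x ← x − 1/2·y: (7, -1/2) → (29/4, -1/2); (6, 2) → (5, 2); (1, -13/2) → (17/4, -13/2); (8, -1) → (17/2, -1); (8, 5) → (11/2, 5)
T4 rotate counter-clockwise with cos θ = 12/13, sin θ = -5/13: (29/4, -1/2) → (13/2, -13/4); (5, 2) → (70/13, -1/13); (17/4, -13/2) → (37/26, -397/52); (17/2, -1) → (97/13, -109/26); (11/2, 5) → (7, 5/2)
T5 shear: x ← x + 1·y: (13/2, -13/4) → (13/4, -13/4); (70/13, -1/13) → (69/13, -1/13); (37/26, -397/52) → (-323/52, -397/52); (97/13, -109/26) → (85/26, -109/26); (7, 5/2) → (19/2, 5/2)

image vertices: (13/4, -13/4), (69/13, -1/13), (-323/52, -397/52), (85/26, -109/26), (19/2, 5/2)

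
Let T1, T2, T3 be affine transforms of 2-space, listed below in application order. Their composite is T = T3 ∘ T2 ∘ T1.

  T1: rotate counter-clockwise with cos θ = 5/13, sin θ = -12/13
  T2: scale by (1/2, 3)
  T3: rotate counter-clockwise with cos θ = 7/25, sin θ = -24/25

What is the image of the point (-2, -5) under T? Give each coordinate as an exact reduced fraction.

T(p) = (-317/325, 63/25)

T1 rotate counter-clockwise with cos θ = 5/13, sin θ = -12/13: (-2, -5) → (-70/13, -1/13)
T2 scale by (1/2, 3): (-70/13, -1/13) → (-35/13, -3/13)
T3 rotate counter-clockwise with cos θ = 7/25, sin θ = -24/25: (-35/13, -3/13) → (-317/325, 63/25)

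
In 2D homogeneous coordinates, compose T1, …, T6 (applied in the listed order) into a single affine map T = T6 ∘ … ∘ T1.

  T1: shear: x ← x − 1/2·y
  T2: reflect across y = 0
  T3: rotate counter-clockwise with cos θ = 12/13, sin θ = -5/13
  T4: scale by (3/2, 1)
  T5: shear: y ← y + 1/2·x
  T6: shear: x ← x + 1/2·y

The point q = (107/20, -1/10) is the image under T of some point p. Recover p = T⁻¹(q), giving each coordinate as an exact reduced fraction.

T1 = [1 -1/2 0; 0 1 0; 0 0 1]
T2·T1 = [1 -1/2 0; 0 -1 0; 0 0 1]
T3·…·T1 = [12/13 -11/13 0; -5/13 -19/26 0; 0 0 1]
T4·…·T1 = [18/13 -33/26 0; -5/13 -19/26 0; 0 0 1]
T5·…·T1 = [18/13 -33/26 0; 4/13 -71/52 0; 0 0 1]
T6·…·T1 = [20/13 -203/104 0; 4/13 -71/52 0; 0 0 1]
det M = -3/2; M⁻¹ = [71/78 -203/156 0; 8/39 -40/39 0; 0 0 1]
M⁻¹ · (107/20, -1/10)ᵀ = (5, 6/5)ᵀ

p = (5, 6/5)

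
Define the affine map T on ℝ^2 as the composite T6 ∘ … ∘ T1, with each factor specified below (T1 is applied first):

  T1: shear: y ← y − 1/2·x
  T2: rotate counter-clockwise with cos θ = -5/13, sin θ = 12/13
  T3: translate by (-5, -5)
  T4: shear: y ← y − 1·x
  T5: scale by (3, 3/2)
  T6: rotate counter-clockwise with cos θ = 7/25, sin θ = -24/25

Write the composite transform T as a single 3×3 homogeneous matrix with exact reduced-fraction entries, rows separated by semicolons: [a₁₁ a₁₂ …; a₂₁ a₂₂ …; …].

T = [39/25 0 -21/5; 279/1300 75/26 72/5; 0 0 1]

T1 = [1 0 0; -1/2 1 0; 0 0 1]
T2·T1 = [1/13 -12/13 0; 29/26 -5/13 0; 0 0 1]
T3·…·T1 = [1/13 -12/13 -5; 29/26 -5/13 -5; 0 0 1]
T4·…·T1 = [1/13 -12/13 -5; 27/26 7/13 0; 0 0 1]
T5·…·T1 = [3/13 -36/13 -15; 81/52 21/26 0; 0 0 1]
T6·…·T1 = [39/25 0 -21/5; 279/1300 75/26 72/5; 0 0 1]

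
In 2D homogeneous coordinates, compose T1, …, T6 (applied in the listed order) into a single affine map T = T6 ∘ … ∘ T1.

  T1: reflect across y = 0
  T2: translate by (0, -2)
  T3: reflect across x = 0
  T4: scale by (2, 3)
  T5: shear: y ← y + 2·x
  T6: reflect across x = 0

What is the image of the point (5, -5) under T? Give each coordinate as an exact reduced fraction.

T1 reflect across y = 0: (5, -5) → (5, 5)
T2 translate by (0, -2): (5, 5) → (5, 3)
T3 reflect across x = 0: (5, 3) → (-5, 3)
T4 scale by (2, 3): (-5, 3) → (-10, 9)
T5 shear: y ← y + 2·x: (-10, 9) → (-10, -11)
T6 reflect across x = 0: (-10, -11) → (10, -11)

T(p) = (10, -11)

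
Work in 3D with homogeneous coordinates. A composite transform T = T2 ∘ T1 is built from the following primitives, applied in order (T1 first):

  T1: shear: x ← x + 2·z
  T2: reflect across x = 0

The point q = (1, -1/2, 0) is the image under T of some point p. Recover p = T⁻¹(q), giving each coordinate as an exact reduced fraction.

T1 = [1 0 2 0; 0 1 0 0; 0 0 1 0; 0 0 0 1]
T2·T1 = [-1 0 -2 0; 0 1 0 0; 0 0 1 0; 0 0 0 1]
det M = -1; M⁻¹ = [-1 0 -2 0; 0 1 0 0; 0 0 1 0; 0 0 0 1]
M⁻¹ · (1, -1/2, 0)ᵀ = (-1, -1/2, 0)ᵀ

p = (-1, -1/2, 0)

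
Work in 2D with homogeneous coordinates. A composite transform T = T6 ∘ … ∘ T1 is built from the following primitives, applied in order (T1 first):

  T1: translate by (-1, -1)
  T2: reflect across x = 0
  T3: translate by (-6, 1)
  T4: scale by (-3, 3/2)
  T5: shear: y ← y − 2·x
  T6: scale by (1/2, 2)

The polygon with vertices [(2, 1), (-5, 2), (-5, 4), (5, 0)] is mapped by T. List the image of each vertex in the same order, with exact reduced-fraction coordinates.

T1 translate by (-1, -1): (2, 1) → (1, 0); (-5, 2) → (-6, 1); (-5, 4) → (-6, 3); (5, 0) → (4, -1)
T2 reflect across x = 0: (1, 0) → (-1, 0); (-6, 1) → (6, 1); (-6, 3) → (6, 3); (4, -1) → (-4, -1)
T3 translate by (-6, 1): (-1, 0) → (-7, 1); (6, 1) → (0, 2); (6, 3) → (0, 4); (-4, -1) → (-10, 0)
T4 scale by (-3, 3/2): (-7, 1) → (21, 3/2); (0, 2) → (0, 3); (0, 4) → (0, 6); (-10, 0) → (30, 0)
T5 shear: y ← y − 2·x: (21, 3/2) → (21, -81/2); (0, 3) → (0, 3); (0, 6) → (0, 6); (30, 0) → (30, -60)
T6 scale by (1/2, 2): (21, -81/2) → (21/2, -81); (0, 3) → (0, 6); (0, 6) → (0, 12); (30, -60) → (15, -120)

image vertices: (21/2, -81), (0, 6), (0, 12), (15, -120)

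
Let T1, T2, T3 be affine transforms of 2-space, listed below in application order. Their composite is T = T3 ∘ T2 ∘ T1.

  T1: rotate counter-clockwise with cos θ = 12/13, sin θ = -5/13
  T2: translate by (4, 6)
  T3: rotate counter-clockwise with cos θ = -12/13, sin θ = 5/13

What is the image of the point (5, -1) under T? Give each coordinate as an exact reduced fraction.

T1 rotate counter-clockwise with cos θ = 12/13, sin θ = -5/13: (5, -1) → (55/13, -37/13)
T2 translate by (4, 6): (55/13, -37/13) → (107/13, 41/13)
T3 rotate counter-clockwise with cos θ = -12/13, sin θ = 5/13: (107/13, 41/13) → (-1489/169, 43/169)

T(p) = (-1489/169, 43/169)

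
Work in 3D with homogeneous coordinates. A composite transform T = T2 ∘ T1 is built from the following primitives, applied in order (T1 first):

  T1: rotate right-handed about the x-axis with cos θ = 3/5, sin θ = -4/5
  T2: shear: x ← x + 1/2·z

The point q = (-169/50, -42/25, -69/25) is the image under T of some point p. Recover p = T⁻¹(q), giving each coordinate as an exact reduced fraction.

p = (-2, 6/5, -3)

T1 = [1 0 0 0; 0 3/5 4/5 0; 0 -4/5 3/5 0; 0 0 0 1]
T2·T1 = [1 -2/5 3/10 0; 0 3/5 4/5 0; 0 -4/5 3/5 0; 0 0 0 1]
det M = 1; M⁻¹ = [1 0 -1/2 0; 0 3/5 -4/5 0; 0 4/5 3/5 0; 0 0 0 1]
M⁻¹ · (-169/50, -42/25, -69/25)ᵀ = (-2, 6/5, -3)ᵀ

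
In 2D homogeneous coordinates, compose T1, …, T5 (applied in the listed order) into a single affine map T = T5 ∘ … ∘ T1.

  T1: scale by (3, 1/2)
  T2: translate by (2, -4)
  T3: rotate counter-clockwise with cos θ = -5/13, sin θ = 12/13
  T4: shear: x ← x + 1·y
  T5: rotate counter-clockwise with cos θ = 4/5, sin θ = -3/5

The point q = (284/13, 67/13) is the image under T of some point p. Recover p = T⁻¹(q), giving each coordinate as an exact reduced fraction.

p = (5, 0)

T1 = [3 0 0; 0 1/2 0; 0 0 1]
T2·T1 = [3 0 2; 0 1/2 -4; 0 0 1]
T3·…·T1 = [-15/13 -6/13 38/13; 36/13 -5/26 44/13; 0 0 1]
T4·…·T1 = [21/13 -17/26 82/13; 36/13 -5/26 44/13; 0 0 1]
T5·…·T1 = [192/65 -83/130 92/13; 81/65 31/130 -14/13; 0 0 1]
det M = 3/2; M⁻¹ = [31/195 83/195 -2/3; -54/65 128/65 8; 0 0 1]
M⁻¹ · (284/13, 67/13)ᵀ = (5, 0)ᵀ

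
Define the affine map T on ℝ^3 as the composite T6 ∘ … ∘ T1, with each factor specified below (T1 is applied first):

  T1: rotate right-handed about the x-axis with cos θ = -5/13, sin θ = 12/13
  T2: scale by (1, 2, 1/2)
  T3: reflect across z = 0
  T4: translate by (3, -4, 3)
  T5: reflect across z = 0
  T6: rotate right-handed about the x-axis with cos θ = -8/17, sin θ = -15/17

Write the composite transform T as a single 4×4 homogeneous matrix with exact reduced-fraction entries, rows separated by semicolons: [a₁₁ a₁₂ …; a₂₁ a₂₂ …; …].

T = [1 0 0 3; 0 10/13 309/442 -13/17; 0 6/13 380/221 84/17; 0 0 0 1]

T1 = [1 0 0 0; 0 -5/13 -12/13 0; 0 12/13 -5/13 0; 0 0 0 1]
T2·T1 = [1 0 0 0; 0 -10/13 -24/13 0; 0 6/13 -5/26 0; 0 0 0 1]
T3·…·T1 = [1 0 0 0; 0 -10/13 -24/13 0; 0 -6/13 5/26 0; 0 0 0 1]
T4·…·T1 = [1 0 0 3; 0 -10/13 -24/13 -4; 0 -6/13 5/26 3; 0 0 0 1]
T5·…·T1 = [1 0 0 3; 0 -10/13 -24/13 -4; 0 6/13 -5/26 -3; 0 0 0 1]
T6·…·T1 = [1 0 0 3; 0 10/13 309/442 -13/17; 0 6/13 380/221 84/17; 0 0 0 1]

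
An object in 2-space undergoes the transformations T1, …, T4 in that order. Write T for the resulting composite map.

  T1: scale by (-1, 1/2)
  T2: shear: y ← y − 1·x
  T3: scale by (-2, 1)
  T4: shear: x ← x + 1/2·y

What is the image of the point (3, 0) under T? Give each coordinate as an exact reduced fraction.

T(p) = (15/2, 3)

T1 scale by (-1, 1/2): (3, 0) → (-3, 0)
T2 shear: y ← y − 1·x: (-3, 0) → (-3, 3)
T3 scale by (-2, 1): (-3, 3) → (6, 3)
T4 shear: x ← x + 1/2·y: (6, 3) → (15/2, 3)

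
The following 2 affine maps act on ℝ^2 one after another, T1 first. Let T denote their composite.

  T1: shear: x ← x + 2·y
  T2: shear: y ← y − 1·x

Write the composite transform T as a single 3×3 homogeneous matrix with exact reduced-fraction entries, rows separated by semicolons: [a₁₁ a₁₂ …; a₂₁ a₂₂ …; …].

T1 = [1 2 0; 0 1 0; 0 0 1]
T2·T1 = [1 2 0; -1 -1 0; 0 0 1]

T = [1 2 0; -1 -1 0; 0 0 1]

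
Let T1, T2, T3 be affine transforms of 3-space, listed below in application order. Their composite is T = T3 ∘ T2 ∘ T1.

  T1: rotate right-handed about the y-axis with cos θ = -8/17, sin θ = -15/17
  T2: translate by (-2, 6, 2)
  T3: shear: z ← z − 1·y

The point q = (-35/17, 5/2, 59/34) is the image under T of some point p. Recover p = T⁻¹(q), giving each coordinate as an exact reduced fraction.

p = (2, -7/2, -1)

T1 = [-8/17 0 -15/17 0; 0 1 0 0; 15/17 0 -8/17 0; 0 0 0 1]
T2·T1 = [-8/17 0 -15/17 -2; 0 1 0 6; 15/17 0 -8/17 2; 0 0 0 1]
T3·…·T1 = [-8/17 0 -15/17 -2; 0 1 0 6; 15/17 -1 -8/17 -4; 0 0 0 1]
det M = 1; M⁻¹ = [-8/17 15/17 15/17 -46/17; 0 1 0 -6; -15/17 -8/17 -8/17 -14/17; 0 0 0 1]
M⁻¹ · (-35/17, 5/2, 59/34)ᵀ = (2, -7/2, -1)ᵀ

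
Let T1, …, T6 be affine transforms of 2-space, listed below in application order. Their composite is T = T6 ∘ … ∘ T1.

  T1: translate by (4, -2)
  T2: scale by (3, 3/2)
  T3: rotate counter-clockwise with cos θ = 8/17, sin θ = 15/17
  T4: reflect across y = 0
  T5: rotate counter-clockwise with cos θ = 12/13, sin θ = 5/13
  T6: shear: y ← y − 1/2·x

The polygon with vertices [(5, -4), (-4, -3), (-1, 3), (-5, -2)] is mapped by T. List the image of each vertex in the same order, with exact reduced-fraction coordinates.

T1 translate by (4, -2): (5, -4) → (9, -6); (-4, -3) → (0, -5); (-1, 3) → (3, 1); (-5, -2) → (-1, -4)
T2 scale by (3, 3/2): (9, -6) → (27, -9); (0, -5) → (0, -15/2); (3, 1) → (9, 3/2); (-1, -4) → (-3, -6)
T3 rotate counter-clockwise with cos θ = 8/17, sin θ = 15/17: (27, -9) → (351/17, 333/17); (0, -15/2) → (225/34, -60/17); (9, 3/2) → (99/34, 147/17); (-3, -6) → (66/17, -93/17)
T4 reflect across y = 0: (351/17, 333/17) → (351/17, -333/17); (225/34, -60/17) → (225/34, 60/17); (99/34, 147/17) → (99/34, -147/17); (66/17, -93/17) → (66/17, 93/17)
T5 rotate counter-clockwise with cos θ = 12/13, sin θ = 5/13: (351/17, -333/17) → (5877/221, -2241/221); (225/34, 60/17) → (1050/221, 2565/442); (99/34, -147/17) → (1329/221, -3033/442); (66/17, 93/17) → (327/221, 1446/221)
T6 shear: y ← y − 1/2·x: (5877/221, -2241/221) → (5877/221, -10359/442); (1050/221, 2565/442) → (1050/221, 1515/442); (1329/221, -3033/442) → (1329/221, -2181/221); (327/221, 1446/221) → (327/221, 2565/442)

image vertices: (5877/221, -10359/442), (1050/221, 1515/442), (1329/221, -2181/221), (327/221, 2565/442)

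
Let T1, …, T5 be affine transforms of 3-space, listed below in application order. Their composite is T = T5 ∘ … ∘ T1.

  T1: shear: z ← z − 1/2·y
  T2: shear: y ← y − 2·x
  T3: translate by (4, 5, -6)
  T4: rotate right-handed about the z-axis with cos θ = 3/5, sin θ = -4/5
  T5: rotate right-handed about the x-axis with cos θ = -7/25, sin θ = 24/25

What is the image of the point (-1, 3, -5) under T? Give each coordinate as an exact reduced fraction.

T(p) = (49/5, 1374/125, 1739/250)

T1 shear: z ← z − 1/2·y: (-1, 3, -5) → (-1, 3, -13/2)
T2 shear: y ← y − 2·x: (-1, 3, -13/2) → (-1, 5, -13/2)
T3 translate by (4, 5, -6): (-1, 5, -13/2) → (3, 10, -25/2)
T4 rotate right-handed about the z-axis with cos θ = 3/5, sin θ = -4/5: (3, 10, -25/2) → (49/5, 18/5, -25/2)
T5 rotate right-handed about the x-axis with cos θ = -7/25, sin θ = 24/25: (49/5, 18/5, -25/2) → (49/5, 1374/125, 1739/250)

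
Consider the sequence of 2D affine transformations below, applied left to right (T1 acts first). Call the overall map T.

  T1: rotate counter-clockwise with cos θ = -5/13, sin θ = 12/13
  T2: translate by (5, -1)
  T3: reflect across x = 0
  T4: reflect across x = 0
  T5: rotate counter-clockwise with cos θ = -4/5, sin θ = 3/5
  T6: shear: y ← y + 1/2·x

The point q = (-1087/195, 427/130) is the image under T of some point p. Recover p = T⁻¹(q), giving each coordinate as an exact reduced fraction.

T1 = [-5/13 -12/13 0; 12/13 -5/13 0; 0 0 1]
T2·T1 = [-5/13 -12/13 5; 12/13 -5/13 -1; 0 0 1]
T3·…·T1 = [5/13 12/13 -5; 12/13 -5/13 -1; 0 0 1]
T4·…·T1 = [-5/13 -12/13 5; 12/13 -5/13 -1; 0 0 1]
T5·…·T1 = [-16/65 63/65 -17/5; -63/65 -16/65 19/5; 0 0 1]
T6·…·T1 = [-16/65 63/65 -17/5; -71/65 31/130 21/10; 0 0 1]
det M = 1; M⁻¹ = [31/130 -63/65 37/13; 71/65 -16/65 55/13; 0 0 1]
M⁻¹ · (-1087/195, 427/130)ᵀ = (-5/3, -8/3)ᵀ

p = (-5/3, -8/3)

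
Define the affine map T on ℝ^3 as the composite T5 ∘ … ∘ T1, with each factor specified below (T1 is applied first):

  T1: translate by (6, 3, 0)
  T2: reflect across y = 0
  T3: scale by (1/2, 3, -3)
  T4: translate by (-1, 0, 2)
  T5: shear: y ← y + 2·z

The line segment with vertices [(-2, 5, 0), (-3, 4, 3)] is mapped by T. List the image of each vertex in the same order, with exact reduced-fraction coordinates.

T1 translate by (6, 3, 0): (-2, 5, 0) → (4, 8, 0); (-3, 4, 3) → (3, 7, 3)
T2 reflect across y = 0: (4, 8, 0) → (4, -8, 0); (3, 7, 3) → (3, -7, 3)
T3 scale by (1/2, 3, -3): (4, -8, 0) → (2, -24, 0); (3, -7, 3) → (3/2, -21, -9)
T4 translate by (-1, 0, 2): (2, -24, 0) → (1, -24, 2); (3/2, -21, -9) → (1/2, -21, -7)
T5 shear: y ← y + 2·z: (1, -24, 2) → (1, -20, 2); (1/2, -21, -7) → (1/2, -35, -7)

image vertices: (1, -20, 2), (1/2, -35, -7)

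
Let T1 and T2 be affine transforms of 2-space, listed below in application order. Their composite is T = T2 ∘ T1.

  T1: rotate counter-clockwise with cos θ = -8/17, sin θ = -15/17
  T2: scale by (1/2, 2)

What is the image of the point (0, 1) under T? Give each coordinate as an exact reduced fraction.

T(p) = (15/34, -16/17)

T1 rotate counter-clockwise with cos θ = -8/17, sin θ = -15/17: (0, 1) → (15/17, -8/17)
T2 scale by (1/2, 2): (15/17, -8/17) → (15/34, -16/17)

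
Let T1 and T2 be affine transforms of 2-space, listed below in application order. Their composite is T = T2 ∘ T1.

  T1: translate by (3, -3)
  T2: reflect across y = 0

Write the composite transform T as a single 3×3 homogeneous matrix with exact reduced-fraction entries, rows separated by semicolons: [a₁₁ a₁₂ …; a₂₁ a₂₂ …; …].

T = [1 0 3; 0 -1 3; 0 0 1]

T1 = [1 0 3; 0 1 -3; 0 0 1]
T2·T1 = [1 0 3; 0 -1 3; 0 0 1]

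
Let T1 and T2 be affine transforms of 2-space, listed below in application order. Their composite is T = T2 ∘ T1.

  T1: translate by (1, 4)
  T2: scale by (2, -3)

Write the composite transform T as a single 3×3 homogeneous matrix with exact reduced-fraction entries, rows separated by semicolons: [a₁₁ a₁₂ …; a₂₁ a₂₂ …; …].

T = [2 0 2; 0 -3 -12; 0 0 1]

T1 = [1 0 1; 0 1 4; 0 0 1]
T2·T1 = [2 0 2; 0 -3 -12; 0 0 1]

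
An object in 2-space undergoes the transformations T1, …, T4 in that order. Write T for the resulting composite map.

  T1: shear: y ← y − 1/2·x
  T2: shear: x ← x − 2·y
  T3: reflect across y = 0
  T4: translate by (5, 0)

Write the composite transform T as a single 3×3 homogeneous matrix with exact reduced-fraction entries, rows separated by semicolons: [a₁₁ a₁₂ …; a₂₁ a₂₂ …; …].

T1 = [1 0 0; -1/2 1 0; 0 0 1]
T2·T1 = [2 -2 0; -1/2 1 0; 0 0 1]
T3·…·T1 = [2 -2 0; 1/2 -1 0; 0 0 1]
T4·…·T1 = [2 -2 5; 1/2 -1 0; 0 0 1]

T = [2 -2 5; 1/2 -1 0; 0 0 1]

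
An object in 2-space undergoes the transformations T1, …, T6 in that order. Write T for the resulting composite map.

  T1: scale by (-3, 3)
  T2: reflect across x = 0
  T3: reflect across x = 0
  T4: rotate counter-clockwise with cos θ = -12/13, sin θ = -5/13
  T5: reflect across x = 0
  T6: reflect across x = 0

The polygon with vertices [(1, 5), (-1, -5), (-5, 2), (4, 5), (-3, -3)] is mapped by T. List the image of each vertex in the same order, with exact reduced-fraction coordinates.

T1 scale by (-3, 3): (1, 5) → (-3, 15); (-1, -5) → (3, -15); (-5, 2) → (15, 6); (4, 5) → (-12, 15); (-3, -3) → (9, -9)
T2 reflect across x = 0: (-3, 15) → (3, 15); (3, -15) → (-3, -15); (15, 6) → (-15, 6); (-12, 15) → (12, 15); (9, -9) → (-9, -9)
T3 reflect across x = 0: (3, 15) → (-3, 15); (-3, -15) → (3, -15); (-15, 6) → (15, 6); (12, 15) → (-12, 15); (-9, -9) → (9, -9)
T4 rotate counter-clockwise with cos θ = -12/13, sin θ = -5/13: (-3, 15) → (111/13, -165/13); (3, -15) → (-111/13, 165/13); (15, 6) → (-150/13, -147/13); (-12, 15) → (219/13, -120/13); (9, -9) → (-153/13, 63/13)
T5 reflect across x = 0: (111/13, -165/13) → (-111/13, -165/13); (-111/13, 165/13) → (111/13, 165/13); (-150/13, -147/13) → (150/13, -147/13); (219/13, -120/13) → (-219/13, -120/13); (-153/13, 63/13) → (153/13, 63/13)
T6 reflect across x = 0: (-111/13, -165/13) → (111/13, -165/13); (111/13, 165/13) → (-111/13, 165/13); (150/13, -147/13) → (-150/13, -147/13); (-219/13, -120/13) → (219/13, -120/13); (153/13, 63/13) → (-153/13, 63/13)

image vertices: (111/13, -165/13), (-111/13, 165/13), (-150/13, -147/13), (219/13, -120/13), (-153/13, 63/13)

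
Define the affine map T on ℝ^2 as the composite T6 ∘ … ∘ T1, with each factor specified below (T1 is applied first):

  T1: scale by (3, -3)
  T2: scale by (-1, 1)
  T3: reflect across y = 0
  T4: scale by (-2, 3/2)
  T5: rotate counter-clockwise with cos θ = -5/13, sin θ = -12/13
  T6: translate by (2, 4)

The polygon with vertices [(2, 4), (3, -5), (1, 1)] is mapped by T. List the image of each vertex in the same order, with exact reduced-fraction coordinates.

T1 scale by (3, -3): (2, 4) → (6, -12); (3, -5) → (9, 15); (1, 1) → (3, -3)
T2 scale by (-1, 1): (6, -12) → (-6, -12); (9, 15) → (-9, 15); (3, -3) → (-3, -3)
T3 reflect across y = 0: (-6, -12) → (-6, 12); (-9, 15) → (-9, -15); (-3, -3) → (-3, 3)
T4 scale by (-2, 3/2): (-6, 12) → (12, 18); (-9, -15) → (18, -45/2); (-3, 3) → (6, 9/2)
T5 rotate counter-clockwise with cos θ = -5/13, sin θ = -12/13: (12, 18) → (12, -18); (18, -45/2) → (-360/13, -207/26); (6, 9/2) → (24/13, -189/26)
T6 translate by (2, 4): (12, -18) → (14, -14); (-360/13, -207/26) → (-334/13, -103/26); (24/13, -189/26) → (50/13, -85/26)

image vertices: (14, -14), (-334/13, -103/26), (50/13, -85/26)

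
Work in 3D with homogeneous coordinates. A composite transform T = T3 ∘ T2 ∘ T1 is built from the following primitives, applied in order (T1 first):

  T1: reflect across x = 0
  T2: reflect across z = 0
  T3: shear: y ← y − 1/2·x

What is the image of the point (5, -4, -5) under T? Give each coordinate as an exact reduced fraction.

T(p) = (-5, -3/2, 5)

T1 reflect across x = 0: (5, -4, -5) → (-5, -4, -5)
T2 reflect across z = 0: (-5, -4, -5) → (-5, -4, 5)
T3 shear: y ← y − 1/2·x: (-5, -4, 5) → (-5, -3/2, 5)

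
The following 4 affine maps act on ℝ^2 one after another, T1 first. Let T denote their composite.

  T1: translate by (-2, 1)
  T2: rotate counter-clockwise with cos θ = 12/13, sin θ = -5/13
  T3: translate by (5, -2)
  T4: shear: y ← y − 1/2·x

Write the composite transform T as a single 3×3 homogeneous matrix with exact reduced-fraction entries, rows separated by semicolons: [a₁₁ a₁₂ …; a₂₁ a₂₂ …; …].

T = [12/13 5/13 46/13; -11/13 19/26 -27/13; 0 0 1]

T1 = [1 0 -2; 0 1 1; 0 0 1]
T2·T1 = [12/13 5/13 -19/13; -5/13 12/13 22/13; 0 0 1]
T3·…·T1 = [12/13 5/13 46/13; -5/13 12/13 -4/13; 0 0 1]
T4·…·T1 = [12/13 5/13 46/13; -11/13 19/26 -27/13; 0 0 1]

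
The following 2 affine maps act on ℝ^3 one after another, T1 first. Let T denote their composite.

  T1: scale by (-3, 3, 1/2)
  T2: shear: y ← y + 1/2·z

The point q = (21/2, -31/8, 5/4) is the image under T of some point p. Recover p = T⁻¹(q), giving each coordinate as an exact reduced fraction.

p = (-7/2, -3/2, 5/2)

T1 = [-3 0 0 0; 0 3 0 0; 0 0 1/2 0; 0 0 0 1]
T2·T1 = [-3 0 0 0; 0 3 1/4 0; 0 0 1/2 0; 0 0 0 1]
det M = -9/2; M⁻¹ = [-1/3 0 0 0; 0 1/3 -1/6 0; 0 0 2 0; 0 0 0 1]
M⁻¹ · (21/2, -31/8, 5/4)ᵀ = (-7/2, -3/2, 5/2)ᵀ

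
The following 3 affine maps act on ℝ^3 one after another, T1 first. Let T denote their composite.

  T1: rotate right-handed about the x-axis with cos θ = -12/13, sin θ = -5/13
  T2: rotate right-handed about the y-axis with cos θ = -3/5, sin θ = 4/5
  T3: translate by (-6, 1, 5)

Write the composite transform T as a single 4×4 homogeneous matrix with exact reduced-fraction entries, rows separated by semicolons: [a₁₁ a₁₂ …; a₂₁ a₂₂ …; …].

T1 = [1 0 0 0; 0 -12/13 5/13 0; 0 -5/13 -12/13 0; 0 0 0 1]
T2·T1 = [-3/5 -4/13 -48/65 0; 0 -12/13 5/13 0; -4/5 3/13 36/65 0; 0 0 0 1]
T3·…·T1 = [-3/5 -4/13 -48/65 -6; 0 -12/13 5/13 1; -4/5 3/13 36/65 5; 0 0 0 1]

T = [-3/5 -4/13 -48/65 -6; 0 -12/13 5/13 1; -4/5 3/13 36/65 5; 0 0 0 1]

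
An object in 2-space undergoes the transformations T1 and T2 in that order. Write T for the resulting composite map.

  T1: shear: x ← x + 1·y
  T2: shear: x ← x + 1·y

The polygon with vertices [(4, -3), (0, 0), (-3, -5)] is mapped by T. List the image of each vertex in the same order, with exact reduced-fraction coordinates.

image vertices: (-2, -3), (0, 0), (-13, -5)

T1 shear: x ← x + 1·y: (4, -3) → (1, -3); (0, 0) → (0, 0); (-3, -5) → (-8, -5)
T2 shear: x ← x + 1·y: (1, -3) → (-2, -3); (0, 0) → (0, 0); (-8, -5) → (-13, -5)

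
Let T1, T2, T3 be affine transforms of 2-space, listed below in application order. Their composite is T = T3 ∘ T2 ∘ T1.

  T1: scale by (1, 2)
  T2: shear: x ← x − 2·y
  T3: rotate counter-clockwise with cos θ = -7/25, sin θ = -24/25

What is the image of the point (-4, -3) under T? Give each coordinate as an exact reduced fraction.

T1 scale by (1, 2): (-4, -3) → (-4, -6)
T2 shear: x ← x − 2·y: (-4, -6) → (8, -6)
T3 rotate counter-clockwise with cos θ = -7/25, sin θ = -24/25: (8, -6) → (-8, -6)

T(p) = (-8, -6)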